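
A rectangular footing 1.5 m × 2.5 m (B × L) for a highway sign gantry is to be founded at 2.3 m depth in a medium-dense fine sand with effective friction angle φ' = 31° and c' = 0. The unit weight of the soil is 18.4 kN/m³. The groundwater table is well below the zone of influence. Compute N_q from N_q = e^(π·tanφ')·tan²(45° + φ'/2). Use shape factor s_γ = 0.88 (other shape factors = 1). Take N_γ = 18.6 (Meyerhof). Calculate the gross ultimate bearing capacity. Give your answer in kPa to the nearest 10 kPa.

tan31° = 0.6009, so N_q = e^(π×0.6009)·tan²(60.5°) = 6.604 × 3.124 = 20.63.
Overburden at base level: q = 18.4 × 2.3 = 42.32 kPa.
Surcharge term q·N_q = 42.32 × 20.631 = 873.1 kPa; self-weight term 0.5·γ·B·N_γ·s_γ = 0.5 × 18.4 × 1.5 × 18.6 × 0.88 = 225.88 kPa.
q_ult = 873.1 + 225.88 = 1099 kPa.

q_ult ≈ 1100 kPa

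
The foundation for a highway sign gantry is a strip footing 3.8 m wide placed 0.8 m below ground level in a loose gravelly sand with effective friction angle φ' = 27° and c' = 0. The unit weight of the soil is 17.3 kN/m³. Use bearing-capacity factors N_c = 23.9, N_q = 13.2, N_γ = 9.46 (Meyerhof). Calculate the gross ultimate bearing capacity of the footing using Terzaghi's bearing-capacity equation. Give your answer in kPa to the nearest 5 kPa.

q_ult ≈ 495 kPa

Effective surcharge at the founding depth q = γ·D_f = 17.3 × 0.8 = 13.84 kPa.
q_ult = q·N_q + 0.5·γ·B·N_γ
     = 13.84 × 13.2 + 0.5 × 17.3 × 3.8 × 9.46
     = 182.69 + 310.95 = 493.64 kPa.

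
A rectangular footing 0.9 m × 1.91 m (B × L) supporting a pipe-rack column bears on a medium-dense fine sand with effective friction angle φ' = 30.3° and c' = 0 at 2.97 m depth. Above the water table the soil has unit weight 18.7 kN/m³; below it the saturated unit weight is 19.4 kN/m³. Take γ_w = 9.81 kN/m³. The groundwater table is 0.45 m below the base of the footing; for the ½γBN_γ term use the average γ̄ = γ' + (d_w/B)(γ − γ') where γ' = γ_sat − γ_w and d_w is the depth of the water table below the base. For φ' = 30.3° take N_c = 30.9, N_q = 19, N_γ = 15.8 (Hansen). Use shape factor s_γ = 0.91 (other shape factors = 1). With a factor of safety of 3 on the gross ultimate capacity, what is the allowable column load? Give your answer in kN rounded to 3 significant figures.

q = γ·D_f = 18.7 × 2.97 = 55.539 kPa.
γ' = 9.59 kN/m³; averaging over the depth B below the base, γ̄ = γ' + (d_w/B)(γ − γ') = 14.145 kN/m³.
q·N_q = 55.539 × 19 = 1055.2 kPa
0.5·γ·B·N_γ·s_γ = 0.5 × 14.145 × 0.9 × 15.8 × 0.91 = 91.52 kPa
q_ult = 1055.2 + 91.52 = 1146.8 kPa.
Gross allowable pressure q_all = 1146.8 / 3 = 382.25 kPa.
Footing area = 1.719 m², so allowable column load = 382.25 × 1.719 = 657.09 kN.

P_all ≈ 657 kN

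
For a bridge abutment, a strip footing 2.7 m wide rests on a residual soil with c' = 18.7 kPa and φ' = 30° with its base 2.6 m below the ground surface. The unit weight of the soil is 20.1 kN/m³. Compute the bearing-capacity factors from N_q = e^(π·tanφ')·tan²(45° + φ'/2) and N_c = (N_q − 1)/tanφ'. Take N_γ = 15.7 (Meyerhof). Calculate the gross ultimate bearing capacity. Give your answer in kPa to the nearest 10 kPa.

q_ult ≈ 1950 kPa

tan30° = 0.5774, so N_q = e^(π×0.5774)·tan²(60°) = 6.134 × 3.0 = 18.4.
N_c = (18.4 − 1)/tan30° = 30.14.
Effective surcharge at the founding depth q = γ·D_f = 20.1 × 2.6 = 52.26 kPa.
q_ult = c·N_c + q·N_q + 0.5·γ·B·N_γ
     = 18.7 × 30.14 + 52.26 × 18.401 + 0.5 × 20.1 × 2.7 × 15.7
     = 563.61 + 961.64 + 426.02 = 1951.3 kPa.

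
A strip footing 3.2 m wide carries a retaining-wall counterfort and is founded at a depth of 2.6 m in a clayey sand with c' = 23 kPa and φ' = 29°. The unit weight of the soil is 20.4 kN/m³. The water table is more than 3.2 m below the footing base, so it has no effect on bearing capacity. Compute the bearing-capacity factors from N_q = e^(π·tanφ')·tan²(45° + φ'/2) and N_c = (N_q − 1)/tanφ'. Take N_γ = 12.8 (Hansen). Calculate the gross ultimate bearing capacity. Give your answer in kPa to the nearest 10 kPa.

tan29° = 0.5543, so N_q = e^(π×0.5543)·tan²(59.5°) = 5.705 × 2.882 = 16.44.
N_c = (16.44 − 1)/tan29° = 27.86.
Effective surcharge at the founding depth q = γ·D_f = 20.4 × 2.6 = 53.04 kPa.
q_ult = c·N_c + q·N_q + 0.5·γ·B·N_γ
     = 23 × 27.86 + 53.04 × 16.443 + 0.5 × 20.4 × 3.2 × 12.8
     = 640.79 + 872.15 + 417.79 = 1930.7 kPa.

q_ult ≈ 1930 kPa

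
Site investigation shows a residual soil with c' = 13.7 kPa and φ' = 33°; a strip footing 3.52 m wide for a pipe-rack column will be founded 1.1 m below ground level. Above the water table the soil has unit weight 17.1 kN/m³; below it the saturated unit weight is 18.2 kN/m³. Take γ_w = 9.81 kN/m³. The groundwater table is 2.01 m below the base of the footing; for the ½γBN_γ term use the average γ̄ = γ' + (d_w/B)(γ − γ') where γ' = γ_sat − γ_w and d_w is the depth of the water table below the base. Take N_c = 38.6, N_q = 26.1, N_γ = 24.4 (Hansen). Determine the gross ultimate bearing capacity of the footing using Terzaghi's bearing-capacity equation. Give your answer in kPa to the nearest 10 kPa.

q_ult ≈ 1590 kPa

Overburden at base level: q = 17.1 × 1.1 = 18.81 kPa.
The water table is 2.01 m below the base (< B = 3.52 m), so the ½γBN_γ term uses γ̄ = γ' + (d_w/B)(γ − γ') = 8.39 + (2.01/3.52)(17.1 − 8.39) = 13.364 kN/m³.
Cohesion term c·N_c = 13.7 × 38.6 = 528.82 kPa; surcharge term q·N_q = 18.81 × 26.1 = 490.94 kPa; self-weight term 0.5·γ·B·N_γ = 0.5 × 13.364 × 3.52 × 24.4 = 573.89 kPa.
q_ult = 528.82 + 490.94 + 573.89 = 1593.6 kPa.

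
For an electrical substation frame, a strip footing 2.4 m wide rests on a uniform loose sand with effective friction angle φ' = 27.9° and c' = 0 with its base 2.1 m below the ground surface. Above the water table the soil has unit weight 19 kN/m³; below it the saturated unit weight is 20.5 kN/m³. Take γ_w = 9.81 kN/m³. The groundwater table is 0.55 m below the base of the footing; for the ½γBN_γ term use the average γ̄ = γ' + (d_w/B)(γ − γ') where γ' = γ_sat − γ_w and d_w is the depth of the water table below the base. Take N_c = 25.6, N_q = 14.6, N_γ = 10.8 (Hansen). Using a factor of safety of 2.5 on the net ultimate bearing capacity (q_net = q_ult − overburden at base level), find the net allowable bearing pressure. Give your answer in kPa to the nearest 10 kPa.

q = γ·D_f = 19 × 2.1 = 39.9 kPa.
γ' = 10.69 kN/m³; averaging over the depth B below the base, γ̄ = γ' + (d_w/B)(γ − γ') = 12.594 kN/m³.
q·N_q = 39.9 × 14.6 = 582.54 kPa
0.5·γ·B·N_γ = 0.5 × 12.594 × 2.4 × 10.8 = 163.22 kPa
q_ult = 582.54 + 163.22 = 745.76 kPa.
q_net = 745.76 − 39.9 = 705.86 kPa.
q_all(net) = 705.86 / 2.5 = 282.35 kPa.

q_all(net) ≈ 280 kPa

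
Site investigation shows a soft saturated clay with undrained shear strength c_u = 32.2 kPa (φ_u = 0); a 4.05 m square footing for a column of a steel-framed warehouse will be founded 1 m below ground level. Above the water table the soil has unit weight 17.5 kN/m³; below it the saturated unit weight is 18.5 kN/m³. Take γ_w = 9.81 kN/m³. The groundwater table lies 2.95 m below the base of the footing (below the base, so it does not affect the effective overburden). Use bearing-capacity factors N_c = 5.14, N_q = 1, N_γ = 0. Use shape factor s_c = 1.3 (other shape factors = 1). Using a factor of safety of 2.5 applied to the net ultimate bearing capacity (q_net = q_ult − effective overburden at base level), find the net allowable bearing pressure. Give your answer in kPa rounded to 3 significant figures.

q_all(net) ≈ 86.1 kPa

q = γ·D_f = 17.5 × 1 = 17.5 kPa.
c·N_c·s_c = 32.2 × 5.14 × 1.3 = 215.16 kPa
q·N_q = 17.5 × 1 = 17.5 kPa
q_ult = 215.16 + 17.5 = 232.66 kPa.
Net ultimate: q_net = 232.66 − 17.5 = 215.16 kPa.
q_all(net) = 215.16 / 2.5 = 86.064 kPa.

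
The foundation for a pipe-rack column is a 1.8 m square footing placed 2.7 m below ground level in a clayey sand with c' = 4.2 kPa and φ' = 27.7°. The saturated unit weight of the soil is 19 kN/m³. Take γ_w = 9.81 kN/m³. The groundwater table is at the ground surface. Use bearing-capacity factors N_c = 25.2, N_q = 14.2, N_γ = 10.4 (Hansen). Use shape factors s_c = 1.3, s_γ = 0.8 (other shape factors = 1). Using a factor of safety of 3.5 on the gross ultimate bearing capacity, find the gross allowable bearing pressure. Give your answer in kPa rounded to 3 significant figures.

γ' = 19 − 9.81 = 9.19 kN/m³ (submerged throughout). q = 9.19 × 2.7 = 24.813 kPa; the same γ' applies in the ½γBN_γ term.
c·N_c·s_c = 4.2 × 25.2 × 1.3 = 137.59 kPa
q·N_q = 24.813 × 14.2 = 352.34 kPa
0.5·γ·B·N_γ·s_γ = 0.5 × 9.19 × 1.8 × 10.4 × 0.8 = 68.815 kPa
q_ult = 137.59 + 352.34 + 68.815 = 558.75 kPa.
q_all = 558.75 / 3.5 = 159.64 kPa.

q_all ≈ 160 kPa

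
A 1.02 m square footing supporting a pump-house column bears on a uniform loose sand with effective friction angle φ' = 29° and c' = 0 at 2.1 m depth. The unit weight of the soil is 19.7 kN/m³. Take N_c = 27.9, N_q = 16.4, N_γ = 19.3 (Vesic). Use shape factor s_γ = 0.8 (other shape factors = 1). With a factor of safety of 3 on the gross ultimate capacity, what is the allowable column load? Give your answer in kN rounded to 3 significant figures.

Overburden at base level: q = 19.7 × 2.1 = 41.37 kPa.
Surcharge term q·N_q = 41.37 × 16.4 = 678.47 kPa; self-weight term 0.5·γ·B·N_γ·s_γ = 0.5 × 19.7 × 1.02 × 19.3 × 0.8 = 155.13 kPa.
q_ult = 678.47 + 155.13 = 833.59 kPa.
Gross allowable pressure q_all = 833.59 / 3 = 277.86 kPa.
Footing area = 1.0404 m², so allowable column load = 277.86 × 1.0404 = 289.09 kN.

P_all ≈ 289 kN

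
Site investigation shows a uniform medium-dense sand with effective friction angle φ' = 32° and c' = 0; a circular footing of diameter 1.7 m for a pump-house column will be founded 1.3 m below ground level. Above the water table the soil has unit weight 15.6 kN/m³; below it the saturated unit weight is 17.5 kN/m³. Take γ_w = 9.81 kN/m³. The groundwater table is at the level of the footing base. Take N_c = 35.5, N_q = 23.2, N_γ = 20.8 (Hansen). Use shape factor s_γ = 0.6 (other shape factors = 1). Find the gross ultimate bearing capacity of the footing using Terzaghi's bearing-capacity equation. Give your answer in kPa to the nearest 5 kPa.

Overburden at base level: q = 15.6 × 1.3 = 20.28 kPa.
Below the base the soil is submerged, so the ½γBN_γ term uses γ' = 17.5 − 9.81 = 7.69 kN/m³.
Surcharge term q·N_q = 20.28 × 23.2 = 470.5 kPa; self-weight term 0.5·γ·B·N_γ·s_γ = 0.5 × 7.69 × 1.7 × 20.8 × 0.6 = 81.576 kPa.
q_ult = 470.5 + 81.576 = 552.07 kPa.

q_ult ≈ 550 kPa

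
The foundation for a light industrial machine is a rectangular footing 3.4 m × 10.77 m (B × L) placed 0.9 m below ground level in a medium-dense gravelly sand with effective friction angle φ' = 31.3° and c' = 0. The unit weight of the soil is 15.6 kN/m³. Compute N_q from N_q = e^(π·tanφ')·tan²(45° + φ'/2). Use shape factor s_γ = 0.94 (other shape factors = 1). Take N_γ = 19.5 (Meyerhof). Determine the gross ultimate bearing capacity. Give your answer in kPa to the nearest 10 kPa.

tan31.3° = 0.608, so N_q = e^(π×0.608)·tan²(60.65°) = 6.754 × 3.162 = 21.36.
Overburden at base level: q = 15.6 × 0.9 = 14.04 kPa.
Surcharge term q·N_q = 14.04 × 21.359 = 299.88 kPa; self-weight term 0.5·γ·B·N_γ·s_γ = 0.5 × 15.6 × 3.4 × 19.5 × 0.94 = 486.11 kPa.
q_ult = 299.88 + 486.11 = 785.99 kPa.

q_ult ≈ 790 kPa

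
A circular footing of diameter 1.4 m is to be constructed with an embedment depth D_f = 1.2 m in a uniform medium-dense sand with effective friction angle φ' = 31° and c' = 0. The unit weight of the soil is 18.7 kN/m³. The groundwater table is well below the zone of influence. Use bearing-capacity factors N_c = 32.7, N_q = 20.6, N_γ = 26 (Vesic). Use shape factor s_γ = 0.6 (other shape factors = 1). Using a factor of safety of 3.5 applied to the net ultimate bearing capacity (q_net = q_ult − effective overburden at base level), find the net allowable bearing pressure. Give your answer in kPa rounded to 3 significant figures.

q_all(net) ≈ 184 kPa

q = γ·D_f = 18.7 × 1.2 = 22.44 kPa.
q·N_q = 22.44 × 20.6 = 462.26 kPa
0.5·γ·B·N_γ·s_γ = 0.5 × 18.7 × 1.4 × 26 × 0.6 = 204.2 kPa
q_ult = 462.26 + 204.2 = 666.47 kPa.
Net ultimate: q_net = 666.47 − 22.44 = 644.03 kPa.
q_all(net) = 644.03 / 3.5 = 184.01 kPa.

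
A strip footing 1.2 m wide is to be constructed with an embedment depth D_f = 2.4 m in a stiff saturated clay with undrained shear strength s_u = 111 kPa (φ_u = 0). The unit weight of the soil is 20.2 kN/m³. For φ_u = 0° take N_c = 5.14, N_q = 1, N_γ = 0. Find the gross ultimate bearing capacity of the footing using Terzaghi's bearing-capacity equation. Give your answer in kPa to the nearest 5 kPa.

q_ult ≈ 620 kPa

Effective surcharge at the founding depth q = γ·D_f = 20.2 × 2.4 = 48.48 kPa.
q_ult = c·N_c + q·N_q
     = 111 × 5.14 + 48.48 × 1
     = 570.54 + 48.48 = 619.02 kPa.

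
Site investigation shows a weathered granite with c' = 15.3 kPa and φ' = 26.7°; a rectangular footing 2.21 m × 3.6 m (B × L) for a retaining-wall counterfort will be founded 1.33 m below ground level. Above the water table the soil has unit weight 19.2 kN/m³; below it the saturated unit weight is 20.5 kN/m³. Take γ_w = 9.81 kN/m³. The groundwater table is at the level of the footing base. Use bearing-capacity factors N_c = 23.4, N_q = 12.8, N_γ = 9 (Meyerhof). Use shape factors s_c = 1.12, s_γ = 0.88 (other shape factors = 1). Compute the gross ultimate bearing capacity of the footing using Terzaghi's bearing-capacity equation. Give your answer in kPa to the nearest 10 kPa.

Overburden at base level: q = 19.2 × 1.33 = 25.536 kPa.
Below the base the soil is submerged, so the ½γBN_γ term uses γ' = 20.5 − 9.81 = 10.69 kN/m³.
Cohesion term c·N_c·s_c = 15.3 × 23.4 × 1.12 = 400.98 kPa; surcharge term q·N_q = 25.536 × 12.8 = 326.86 kPa; self-weight term 0.5·γ·B·N_γ·s_γ = 0.5 × 10.69 × 2.21 × 9 × 0.88 = 93.555 kPa.
q_ult = 400.98 + 326.86 + 93.555 = 821.4 kPa.

q_ult ≈ 820 kPa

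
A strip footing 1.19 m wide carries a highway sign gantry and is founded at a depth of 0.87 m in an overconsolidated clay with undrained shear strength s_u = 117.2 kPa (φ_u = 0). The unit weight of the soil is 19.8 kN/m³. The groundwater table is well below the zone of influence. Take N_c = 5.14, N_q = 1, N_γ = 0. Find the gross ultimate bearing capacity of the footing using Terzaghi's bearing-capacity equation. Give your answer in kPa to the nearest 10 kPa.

q_ult ≈ 620 kPa

Effective surcharge at the founding depth q = γ·D_f = 19.8 × 0.87 = 17.226 kPa.
q_ult = c·N_c + q·N_q
     = 117.2 × 5.14 + 17.226 × 1
     = 602.41 + 17.226 = 619.63 kPa.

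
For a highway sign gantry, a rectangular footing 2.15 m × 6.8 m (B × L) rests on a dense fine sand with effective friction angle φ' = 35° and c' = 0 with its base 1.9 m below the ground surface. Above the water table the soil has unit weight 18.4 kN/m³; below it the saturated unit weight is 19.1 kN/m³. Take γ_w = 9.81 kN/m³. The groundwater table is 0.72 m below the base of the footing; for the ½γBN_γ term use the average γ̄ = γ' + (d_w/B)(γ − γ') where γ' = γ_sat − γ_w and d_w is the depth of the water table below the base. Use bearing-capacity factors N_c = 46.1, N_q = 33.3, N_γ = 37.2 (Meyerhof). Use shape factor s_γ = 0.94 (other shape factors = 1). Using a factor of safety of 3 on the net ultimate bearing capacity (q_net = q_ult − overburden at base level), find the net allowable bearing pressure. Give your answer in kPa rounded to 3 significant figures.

q_all(net) ≈ 531 kPa

Effective surcharge at the founding depth q = γ·D_f = 18.4 × 1.9 = 34.96 kPa.
With d_w = 0.72 m < B, γ̄ = 9.29 + (0.72/2.15) × (18.4 − 9.29) = 12.341 kN/m³.
q_ult = q·N_q + 0.5·γ·B·N_γ·s_γ
     = 34.96 × 33.3 + 0.5 × 12.341 × 2.15 × 37.2 × 0.94
     = 1164.2 + 463.9 = 1628.1 kPa.
q_net = 1628.1 − 34.96 = 1593.1 kPa.
q_all(net) = 1593.1 / 3 = 531.04 kPa.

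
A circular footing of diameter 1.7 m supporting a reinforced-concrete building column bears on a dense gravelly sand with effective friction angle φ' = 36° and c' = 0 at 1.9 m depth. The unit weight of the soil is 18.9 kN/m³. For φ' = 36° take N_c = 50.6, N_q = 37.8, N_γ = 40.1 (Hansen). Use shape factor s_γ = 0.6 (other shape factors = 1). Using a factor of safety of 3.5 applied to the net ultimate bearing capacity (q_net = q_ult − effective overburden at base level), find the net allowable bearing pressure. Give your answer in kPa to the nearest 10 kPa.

Effective surcharge at the founding depth q = γ·D_f = 18.9 × 1.9 = 35.91 kPa.
q_ult = q·N_q + 0.5·γ·B·N_γ·s_γ
     = 35.91 × 37.8 + 0.5 × 18.9 × 1.7 × 40.1 × 0.6
     = 1357.4 + 386.52 = 1743.9 kPa.
Net ultimate: q_net = 1743.9 − 35.91 = 1708 kPa.
q_all(net) = 1708 / 3.5 = 488 kPa.

q_all(net) ≈ 490 kPa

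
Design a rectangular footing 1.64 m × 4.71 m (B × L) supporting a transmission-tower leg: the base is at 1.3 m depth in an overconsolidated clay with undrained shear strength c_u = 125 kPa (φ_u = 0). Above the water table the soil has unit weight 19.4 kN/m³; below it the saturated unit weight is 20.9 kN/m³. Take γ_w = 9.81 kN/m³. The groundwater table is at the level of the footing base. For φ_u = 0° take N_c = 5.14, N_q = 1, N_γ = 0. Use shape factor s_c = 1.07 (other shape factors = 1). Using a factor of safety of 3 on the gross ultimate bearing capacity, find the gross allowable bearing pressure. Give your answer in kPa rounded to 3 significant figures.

q = γ·D_f = 19.4 × 1.3 = 25.22 kPa.
c·N_c·s_c = 125 × 5.14 × 1.07 = 687.48 kPa
q·N_q = 25.22 × 1 = 25.22 kPa
q_ult = 687.48 + 25.22 = 712.7 kPa.
q_all = 712.7 / 3 = 237.57 kPa.

q_all ≈ 238 kPa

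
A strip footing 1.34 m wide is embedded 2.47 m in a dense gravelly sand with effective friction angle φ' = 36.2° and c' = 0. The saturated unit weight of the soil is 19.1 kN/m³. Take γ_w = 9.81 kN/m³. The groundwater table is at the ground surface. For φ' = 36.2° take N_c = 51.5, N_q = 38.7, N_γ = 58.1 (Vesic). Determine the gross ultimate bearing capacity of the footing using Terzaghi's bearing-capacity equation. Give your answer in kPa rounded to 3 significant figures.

γ' = 19.1 − 9.81 = 9.29 kN/m³ (submerged throughout). q = 9.29 × 2.47 = 22.946 kPa; the same γ' applies in the ½γBN_γ term.
q·N_q = 22.946 × 38.7 = 888.02 kPa
0.5·γ·B·N_γ = 0.5 × 9.29 × 1.34 × 58.1 = 361.63 kPa
q_ult = 888.02 + 361.63 = 1249.7 kPa.

q_ult ≈ 1250 kPa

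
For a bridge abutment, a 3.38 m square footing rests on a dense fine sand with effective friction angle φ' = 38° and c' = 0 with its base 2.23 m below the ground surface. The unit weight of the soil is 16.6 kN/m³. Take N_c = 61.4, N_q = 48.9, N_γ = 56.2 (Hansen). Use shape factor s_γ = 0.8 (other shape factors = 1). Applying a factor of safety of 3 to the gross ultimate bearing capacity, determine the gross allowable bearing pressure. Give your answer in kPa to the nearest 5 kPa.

q_all ≈ 1025 kPa

q = γ·D_f = 16.6 × 2.23 = 37.018 kPa.
q·N_q = 37.018 × 48.9 = 1810.2 kPa
0.5·γ·B·N_γ·s_γ = 0.5 × 16.6 × 3.38 × 56.2 × 0.8 = 1261.3 kPa
q_ult = 1810.2 + 1261.3 = 3071.5 kPa.
q_all = q_ult / FS = 3071.5 / 3 = 1023.8 kPa.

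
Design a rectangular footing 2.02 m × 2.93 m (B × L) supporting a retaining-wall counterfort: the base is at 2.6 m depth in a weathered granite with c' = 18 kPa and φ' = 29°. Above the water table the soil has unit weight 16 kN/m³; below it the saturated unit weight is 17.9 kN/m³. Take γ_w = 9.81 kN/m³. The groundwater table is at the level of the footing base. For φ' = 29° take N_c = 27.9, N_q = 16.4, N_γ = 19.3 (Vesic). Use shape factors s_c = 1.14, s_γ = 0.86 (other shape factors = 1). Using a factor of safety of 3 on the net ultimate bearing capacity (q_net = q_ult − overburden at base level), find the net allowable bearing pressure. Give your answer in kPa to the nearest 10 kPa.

q_all(net) ≈ 450 kPa

Overburden at base level: q = 16 × 2.6 = 41.6 kPa.
Below the base the soil is submerged, so the ½γBN_γ term uses γ' = 17.9 − 9.81 = 8.09 kN/m³.
Cohesion term c·N_c·s_c = 18 × 27.9 × 1.14 = 572.51 kPa; surcharge term q·N_q = 41.6 × 16.4 = 682.24 kPa; self-weight term 0.5·γ·B·N_γ·s_γ = 0.5 × 8.09 × 2.02 × 19.3 × 0.86 = 135.62 kPa.
q_ult = 572.51 + 682.24 + 135.62 = 1390.4 kPa.
q_net = 1390.4 − 41.6 = 1348.8 kPa.
q_all(net) = 1348.8 / 3 = 449.59 kPa.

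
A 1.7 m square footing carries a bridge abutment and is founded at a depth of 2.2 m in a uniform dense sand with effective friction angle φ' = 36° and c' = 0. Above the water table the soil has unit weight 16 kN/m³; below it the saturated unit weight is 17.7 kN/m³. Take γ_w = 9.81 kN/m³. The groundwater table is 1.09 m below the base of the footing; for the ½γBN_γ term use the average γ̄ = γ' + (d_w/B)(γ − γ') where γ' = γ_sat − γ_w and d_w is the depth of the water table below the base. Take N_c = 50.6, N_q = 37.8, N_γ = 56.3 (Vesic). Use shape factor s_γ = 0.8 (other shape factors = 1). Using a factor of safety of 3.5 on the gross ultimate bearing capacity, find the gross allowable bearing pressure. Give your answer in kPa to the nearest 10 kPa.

q = γ·D_f = 16 × 2.2 = 35.2 kPa.
γ' = 7.89 kN/m³; averaging over the depth B below the base, γ̄ = γ' + (d_w/B)(γ − γ') = 13.09 kN/m³.
q·N_q = 35.2 × 37.8 = 1330.6 kPa
0.5·γ·B·N_γ·s_γ = 0.5 × 13.09 × 1.7 × 56.3 × 0.8 = 501.14 kPa
q_ult = 1330.6 + 501.14 = 1831.7 kPa.
q_all = 1831.7 / 3.5 = 523.34 kPa.

q_all ≈ 520 kPa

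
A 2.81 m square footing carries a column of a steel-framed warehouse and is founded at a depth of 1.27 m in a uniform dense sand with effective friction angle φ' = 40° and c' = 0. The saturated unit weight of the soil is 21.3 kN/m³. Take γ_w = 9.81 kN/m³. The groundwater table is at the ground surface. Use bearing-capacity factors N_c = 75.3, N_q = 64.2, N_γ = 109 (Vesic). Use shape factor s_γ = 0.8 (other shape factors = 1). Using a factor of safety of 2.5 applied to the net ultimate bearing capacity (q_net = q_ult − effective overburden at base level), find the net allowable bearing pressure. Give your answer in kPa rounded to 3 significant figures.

q_all(net) ≈ 932 kPa

Water table at ground surface, so effective unit weight γ' = 21.3 − 9.81 = 11.49 kN/m³ is used throughout; overburden q = 11.49 × 1.27 = 14.592 kPa; the same γ' applies in the ½γBN_γ term.
Surcharge term q·N_q = 14.592 × 64.2 = 936.83 kPa; self-weight term 0.5·γ·B·N_γ·s_γ = 0.5 × 11.49 × 2.81 × 109 × 0.8 = 1407.7 kPa.
q_ult = 936.83 + 1407.7 = 2344.5 kPa.
Net ultimate: q_net = 2344.5 − 14.592 = 2329.9 kPa.
q_all(net) = 2329.9 / 2.5 = 931.98 kPa.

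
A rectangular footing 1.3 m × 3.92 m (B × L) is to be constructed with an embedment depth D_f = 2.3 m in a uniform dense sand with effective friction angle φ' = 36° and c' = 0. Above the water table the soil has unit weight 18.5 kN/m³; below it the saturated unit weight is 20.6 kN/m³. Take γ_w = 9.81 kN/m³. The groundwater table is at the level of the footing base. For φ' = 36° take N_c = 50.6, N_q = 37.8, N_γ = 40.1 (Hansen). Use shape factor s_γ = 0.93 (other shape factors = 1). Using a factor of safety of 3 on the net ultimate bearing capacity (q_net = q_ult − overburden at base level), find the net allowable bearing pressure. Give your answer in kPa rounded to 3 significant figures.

Overburden at base level: q = 18.5 × 2.3 = 42.55 kPa.
Below the base the soil is submerged, so the ½γBN_γ term uses γ' = 20.6 − 9.81 = 10.79 kN/m³.
Surcharge term q·N_q = 42.55 × 37.8 = 1608.4 kPa; self-weight term 0.5·γ·B·N_γ·s_γ = 0.5 × 10.79 × 1.3 × 40.1 × 0.93 = 261.55 kPa.
q_ult = 1608.4 + 261.55 = 1869.9 kPa.
q_net = 1869.9 − 42.55 = 1827.4 kPa.
q_all(net) = 1827.4 / 3 = 609.13 kPa.

q_all(net) ≈ 609 kPa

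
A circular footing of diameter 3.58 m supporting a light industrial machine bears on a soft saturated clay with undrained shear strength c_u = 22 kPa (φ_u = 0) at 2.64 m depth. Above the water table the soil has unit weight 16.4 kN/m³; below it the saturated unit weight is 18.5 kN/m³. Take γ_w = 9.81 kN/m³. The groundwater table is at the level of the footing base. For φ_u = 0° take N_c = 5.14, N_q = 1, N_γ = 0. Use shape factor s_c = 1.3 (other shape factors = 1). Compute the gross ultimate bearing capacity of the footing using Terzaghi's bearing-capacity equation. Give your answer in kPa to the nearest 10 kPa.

Overburden at base level: q = 16.4 × 2.64 = 43.296 kPa.
Cohesion term c·N_c·s_c = 22 × 5.14 × 1.3 = 147 kPa; surcharge term q·N_q = 43.296 × 1 = 43.296 kPa.
q_ult = 147 + 43.296 = 190.3 kPa.

q_ult ≈ 190 kPa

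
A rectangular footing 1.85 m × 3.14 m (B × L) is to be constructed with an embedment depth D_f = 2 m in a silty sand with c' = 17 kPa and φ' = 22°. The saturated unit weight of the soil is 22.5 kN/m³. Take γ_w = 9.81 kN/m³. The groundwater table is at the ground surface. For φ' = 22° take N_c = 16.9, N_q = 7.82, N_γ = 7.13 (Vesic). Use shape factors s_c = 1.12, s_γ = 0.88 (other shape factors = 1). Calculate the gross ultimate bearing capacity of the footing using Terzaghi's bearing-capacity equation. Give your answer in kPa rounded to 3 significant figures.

With the water table at the surface the whole profile is submerged: γ' = 22.5 − 9.81 = 12.69 kN/m³, so q = γ'·D_f = 25.38 kPa; the same γ' applies in the ½γBN_γ term.
q_ult = c·N_c·s_c + q·N_q + 0.5·γ·B·N_γ·s_γ
     = 17 × 16.9 × 1.12 + 25.38 × 7.82 + 0.5 × 12.69 × 1.85 × 7.13 × 0.88
     = 321.78 + 198.47 + 73.65 = 593.9 kPa.

q_ult ≈ 594 kPa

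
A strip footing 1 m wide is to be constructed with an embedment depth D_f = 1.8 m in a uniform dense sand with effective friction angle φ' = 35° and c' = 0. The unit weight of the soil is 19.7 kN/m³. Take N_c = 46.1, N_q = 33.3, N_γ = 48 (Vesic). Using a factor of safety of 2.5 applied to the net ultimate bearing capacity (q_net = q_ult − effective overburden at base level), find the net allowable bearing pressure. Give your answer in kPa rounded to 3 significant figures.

q_all(net) ≈ 647 kPa

Overburden at base level: q = 19.7 × 1.8 = 35.46 kPa.
Surcharge term q·N_q = 35.46 × 33.3 = 1180.8 kPa; self-weight term 0.5·γ·B·N_γ = 0.5 × 19.7 × 1 × 48 = 472.8 kPa.
q_ult = 1180.8 + 472.8 = 1653.6 kPa.
Net ultimate: q_net = 1653.6 − 35.46 = 1618.2 kPa.
q_all(net) = 1618.2 / 2.5 = 647.26 kPa.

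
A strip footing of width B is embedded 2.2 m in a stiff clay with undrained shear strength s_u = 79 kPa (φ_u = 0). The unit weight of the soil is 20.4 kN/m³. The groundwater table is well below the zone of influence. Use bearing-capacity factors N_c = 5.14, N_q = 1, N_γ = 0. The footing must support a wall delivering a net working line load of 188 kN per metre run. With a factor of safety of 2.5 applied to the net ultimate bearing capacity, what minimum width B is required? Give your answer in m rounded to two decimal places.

q = γ·D_f = 20.4 × 2.2 = 44.88 kPa.
c·N_c = 79 × 5.14 = 406.06 kPa
q·N_q = 44.88 × 1 = 44.88 kPa
q_ult = 406.06 + 44.88 = 450.94 kPa.
For φ = 0 the ½γBN_γ term vanishes, so q_ult is independent of B. q_net = 450.94 − 44.88 = 406.06 kPa; q_all(net) = 406.06/2.5 = 162.42 kPa.
Required width B = w / q_all(net) = 188 / 162.42 = 1.157 m.

B = 1.16 m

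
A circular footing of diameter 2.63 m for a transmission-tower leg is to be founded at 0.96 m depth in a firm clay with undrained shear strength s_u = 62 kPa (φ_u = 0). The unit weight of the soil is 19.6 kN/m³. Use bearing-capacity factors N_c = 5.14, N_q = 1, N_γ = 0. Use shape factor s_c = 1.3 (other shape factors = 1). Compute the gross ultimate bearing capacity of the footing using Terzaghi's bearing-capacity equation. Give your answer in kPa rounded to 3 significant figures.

q = γ·D_f = 19.6 × 0.96 = 18.816 kPa.
c·N_c·s_c = 62 × 5.14 × 1.3 = 414.28 kPa
q·N_q = 18.816 × 1 = 18.816 kPa
q_ult = 414.28 + 18.816 = 433.1 kPa.

q_ult ≈ 433 kPa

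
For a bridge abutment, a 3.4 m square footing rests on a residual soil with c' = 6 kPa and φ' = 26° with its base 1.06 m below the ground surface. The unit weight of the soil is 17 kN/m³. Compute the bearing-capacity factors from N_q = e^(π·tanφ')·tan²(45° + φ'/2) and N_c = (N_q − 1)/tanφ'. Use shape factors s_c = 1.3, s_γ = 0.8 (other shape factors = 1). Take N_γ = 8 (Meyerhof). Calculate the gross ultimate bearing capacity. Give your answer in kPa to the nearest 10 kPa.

q_ult ≈ 570 kPa

tan26° = 0.4877, so N_q = e^(π×0.4877)·tan²(58°) = 4.629 × 2.561 = 11.85.
N_c = (11.85 − 1)/tan26° = 22.25.
q = γ·D_f = 17 × 1.06 = 18.02 kPa.
c·N_c·s_c = 6 × 22.254 × 1.3 = 173.58 kPa
q·N_q = 18.02 × 11.854 = 213.61 kPa
0.5·γ·B·N_γ·s_γ = 0.5 × 17 × 3.4 × 8 × 0.8 = 184.96 kPa
q_ult = 173.58 + 213.61 + 184.96 = 572.16 kPa.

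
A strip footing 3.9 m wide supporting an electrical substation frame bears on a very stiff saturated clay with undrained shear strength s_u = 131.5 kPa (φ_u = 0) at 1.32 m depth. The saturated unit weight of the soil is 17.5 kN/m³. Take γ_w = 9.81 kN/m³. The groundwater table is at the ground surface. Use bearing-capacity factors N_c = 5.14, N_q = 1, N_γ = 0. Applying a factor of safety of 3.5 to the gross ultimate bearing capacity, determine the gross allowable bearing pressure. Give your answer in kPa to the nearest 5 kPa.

q_all ≈ 195 kPa

Water table at ground surface, so effective unit weight γ' = 17.5 − 9.81 = 7.69 kN/m³ is used throughout; overburden q = 7.69 × 1.32 = 10.151 kPa.
Cohesion term c·N_c = 131.5 × 5.14 = 675.91 kPa; surcharge term q·N_q = 10.151 × 1 = 10.151 kPa.
q_ult = 675.91 + 10.151 = 686.06 kPa.
q_all = q_ult / FS = 686.06 / 3.5 = 196.02 kPa.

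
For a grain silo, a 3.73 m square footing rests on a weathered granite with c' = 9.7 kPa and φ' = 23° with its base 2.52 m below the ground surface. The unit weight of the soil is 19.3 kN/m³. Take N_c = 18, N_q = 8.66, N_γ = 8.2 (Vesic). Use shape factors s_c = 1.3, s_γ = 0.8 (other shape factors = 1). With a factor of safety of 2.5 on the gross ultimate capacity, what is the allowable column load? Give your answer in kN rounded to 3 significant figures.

q = γ·D_f = 19.3 × 2.52 = 48.636 kPa.
c·N_c·s_c = 9.7 × 18 × 1.3 = 226.98 kPa
q·N_q = 48.636 × 8.66 = 421.19 kPa
0.5·γ·B·N_γ·s_γ = 0.5 × 19.3 × 3.73 × 8.2 × 0.8 = 236.12 kPa
q_ult = 226.98 + 421.19 + 236.12 = 884.29 kPa.
Gross allowable pressure q_all = 884.29 / 2.5 = 353.72 kPa.
Footing area = 13.9129 m², so allowable column load = 353.72 × 13.9129 = 4921.2 kN.

P_all ≈ 4920 kN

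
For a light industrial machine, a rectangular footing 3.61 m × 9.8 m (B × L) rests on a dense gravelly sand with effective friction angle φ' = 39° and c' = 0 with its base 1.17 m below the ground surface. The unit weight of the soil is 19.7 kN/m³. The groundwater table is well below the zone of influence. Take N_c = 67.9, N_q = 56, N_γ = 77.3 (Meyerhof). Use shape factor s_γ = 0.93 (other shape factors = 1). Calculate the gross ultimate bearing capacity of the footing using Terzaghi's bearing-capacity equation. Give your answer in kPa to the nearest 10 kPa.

q_ult ≈ 3850 kPa

Effective surcharge at the founding depth q = γ·D_f = 19.7 × 1.17 = 23.049 kPa.
q_ult = q·N_q + 0.5·γ·B·N_γ·s_γ
     = 23.049 × 56 + 0.5 × 19.7 × 3.61 × 77.3 × 0.93
     = 1290.7 + 2556.3 = 3847 kPa.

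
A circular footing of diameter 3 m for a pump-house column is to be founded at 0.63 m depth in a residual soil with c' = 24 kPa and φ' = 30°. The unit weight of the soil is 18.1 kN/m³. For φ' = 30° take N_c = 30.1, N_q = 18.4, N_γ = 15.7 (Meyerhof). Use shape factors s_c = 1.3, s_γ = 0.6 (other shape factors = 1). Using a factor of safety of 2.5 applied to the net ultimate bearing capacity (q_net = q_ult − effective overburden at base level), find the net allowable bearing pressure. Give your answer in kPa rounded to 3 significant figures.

q_all(net) ≈ 557 kPa

Effective surcharge at the founding depth q = γ·D_f = 18.1 × 0.63 = 11.403 kPa.
q_ult = c·N_c·s_c + q·N_q + 0.5·γ·B·N_γ·s_γ
     = 24 × 30.1 × 1.3 + 11.403 × 18.4 + 0.5 × 18.1 × 3 × 15.7 × 0.6
     = 939.12 + 209.82 + 255.75 = 1404.7 kPa.
Net ultimate: q_net = 1404.7 − 11.403 = 1393.3 kPa.
q_all(net) = 1393.3 / 2.5 = 557.31 kPa.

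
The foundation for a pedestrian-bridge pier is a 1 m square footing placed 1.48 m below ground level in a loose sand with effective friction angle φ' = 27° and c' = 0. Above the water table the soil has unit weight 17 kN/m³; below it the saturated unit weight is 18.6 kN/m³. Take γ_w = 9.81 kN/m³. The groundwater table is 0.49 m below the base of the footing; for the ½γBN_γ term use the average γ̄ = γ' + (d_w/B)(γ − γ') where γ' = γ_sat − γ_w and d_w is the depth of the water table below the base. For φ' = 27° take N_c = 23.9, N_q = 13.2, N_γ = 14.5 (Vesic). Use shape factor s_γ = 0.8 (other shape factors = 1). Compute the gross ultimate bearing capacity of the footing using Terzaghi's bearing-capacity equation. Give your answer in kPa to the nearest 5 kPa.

q_ult ≈ 405 kPa

q = γ·D_f = 17 × 1.48 = 25.16 kPa.
γ' = 8.79 kN/m³; averaging over the depth B below the base, γ̄ = γ' + (d_w/B)(γ − γ') = 12.813 kN/m³.
q·N_q = 25.16 × 13.2 = 332.11 kPa
0.5·γ·B·N_γ·s_γ = 0.5 × 12.813 × 1 × 14.5 × 0.8 = 74.315 kPa
q_ult = 332.11 + 74.315 = 406.43 kPa.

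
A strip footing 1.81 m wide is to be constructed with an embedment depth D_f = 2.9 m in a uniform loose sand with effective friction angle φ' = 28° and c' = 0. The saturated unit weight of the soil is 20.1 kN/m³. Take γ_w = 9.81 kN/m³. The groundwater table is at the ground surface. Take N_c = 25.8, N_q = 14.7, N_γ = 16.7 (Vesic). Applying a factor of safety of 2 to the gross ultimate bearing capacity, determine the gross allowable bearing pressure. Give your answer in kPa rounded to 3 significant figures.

q_all ≈ 297 kPa

With the water table at the surface the whole profile is submerged: γ' = 20.1 − 9.81 = 10.29 kN/m³, so q = γ'·D_f = 29.841 kPa; the same γ' applies in the ½γBN_γ term.
q_ult = q·N_q + 0.5·γ·B·N_γ
     = 29.841 × 14.7 + 0.5 × 10.29 × 1.81 × 16.7
     = 438.66 + 155.52 = 594.18 kPa.
q_all = q_ult / FS = 594.18 / 2 = 297.09 kPa.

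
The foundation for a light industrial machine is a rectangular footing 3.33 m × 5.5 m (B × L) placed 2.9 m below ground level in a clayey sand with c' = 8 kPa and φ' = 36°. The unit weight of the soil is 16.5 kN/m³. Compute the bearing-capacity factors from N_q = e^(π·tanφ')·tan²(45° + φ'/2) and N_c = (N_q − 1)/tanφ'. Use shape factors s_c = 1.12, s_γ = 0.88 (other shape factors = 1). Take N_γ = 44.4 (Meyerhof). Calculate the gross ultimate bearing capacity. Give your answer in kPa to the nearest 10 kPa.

q_ult ≈ 3330 kPa

tan36° = 0.7265, so N_q = e^(π×0.7265)·tan²(63°) = 9.801 × 3.852 = 37.75.
N_c = (37.75 − 1)/tan36° = 50.59.
Overburden at base level: q = 16.5 × 2.9 = 47.85 kPa.
Cohesion term c·N_c·s_c = 8 × 50.585 × 1.12 = 453.25 kPa; surcharge term q·N_q = 47.85 × 37.752 = 1806.5 kPa; self-weight term 0.5·γ·B·N_γ·s_γ = 0.5 × 16.5 × 3.33 × 44.4 × 0.88 = 1073.4 kPa.
q_ult = 453.25 + 1806.5 + 1073.4 = 3333.1 kPa.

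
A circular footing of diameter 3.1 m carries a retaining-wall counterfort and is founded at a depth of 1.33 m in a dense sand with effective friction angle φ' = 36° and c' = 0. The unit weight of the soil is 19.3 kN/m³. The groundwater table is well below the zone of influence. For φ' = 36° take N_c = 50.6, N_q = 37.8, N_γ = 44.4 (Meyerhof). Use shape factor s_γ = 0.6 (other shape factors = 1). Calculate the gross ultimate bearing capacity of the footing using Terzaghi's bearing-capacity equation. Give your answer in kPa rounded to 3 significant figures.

q_ult ≈ 1770 kPa

q = γ·D_f = 19.3 × 1.33 = 25.669 kPa.
q·N_q = 25.669 × 37.8 = 970.29 kPa
0.5·γ·B·N_γ·s_γ = 0.5 × 19.3 × 3.1 × 44.4 × 0.6 = 796.94 kPa
q_ult = 970.29 + 796.94 = 1767.2 kPa.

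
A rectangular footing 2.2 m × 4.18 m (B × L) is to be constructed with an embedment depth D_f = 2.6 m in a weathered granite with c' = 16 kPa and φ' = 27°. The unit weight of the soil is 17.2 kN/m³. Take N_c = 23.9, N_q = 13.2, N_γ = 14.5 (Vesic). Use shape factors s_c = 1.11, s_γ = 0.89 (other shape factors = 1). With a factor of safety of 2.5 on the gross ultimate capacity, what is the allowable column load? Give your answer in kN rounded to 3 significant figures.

q = γ·D_f = 17.2 × 2.6 = 44.72 kPa.
c·N_c·s_c = 16 × 23.9 × 1.11 = 424.46 kPa
q·N_q = 44.72 × 13.2 = 590.3 kPa
0.5·γ·B·N_γ·s_γ = 0.5 × 17.2 × 2.2 × 14.5 × 0.89 = 244.16 kPa
q_ult = 424.46 + 590.3 + 244.16 = 1258.9 kPa.
Gross allowable pressure q_all = 1258.9 / 2.5 = 503.57 kPa.
Footing area = 9.196 m², so allowable column load = 503.57 × 9.196 = 4630.9 kN.

P_all ≈ 4630 kN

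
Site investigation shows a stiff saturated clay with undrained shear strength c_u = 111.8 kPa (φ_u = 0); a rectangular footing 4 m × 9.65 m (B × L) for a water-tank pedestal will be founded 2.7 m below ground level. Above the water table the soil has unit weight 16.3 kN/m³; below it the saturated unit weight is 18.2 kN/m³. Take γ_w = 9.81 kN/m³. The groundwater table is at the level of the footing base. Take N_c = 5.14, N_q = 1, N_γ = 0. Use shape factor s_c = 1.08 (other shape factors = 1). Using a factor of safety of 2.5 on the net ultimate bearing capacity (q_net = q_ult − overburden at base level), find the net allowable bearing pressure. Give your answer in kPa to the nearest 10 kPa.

q_all(net) ≈ 250 kPa

Effective surcharge at the founding depth q = γ·D_f = 16.3 × 2.7 = 44.01 kPa.
q_ult = c·N_c·s_c + q·N_q
     = 111.8 × 5.14 × 1.08 + 44.01 × 1
     = 620.62 + 44.01 = 664.63 kPa.
q_net = 664.63 − 44.01 = 620.62 kPa.
q_all(net) = 620.62 / 2.5 = 248.25 kPa.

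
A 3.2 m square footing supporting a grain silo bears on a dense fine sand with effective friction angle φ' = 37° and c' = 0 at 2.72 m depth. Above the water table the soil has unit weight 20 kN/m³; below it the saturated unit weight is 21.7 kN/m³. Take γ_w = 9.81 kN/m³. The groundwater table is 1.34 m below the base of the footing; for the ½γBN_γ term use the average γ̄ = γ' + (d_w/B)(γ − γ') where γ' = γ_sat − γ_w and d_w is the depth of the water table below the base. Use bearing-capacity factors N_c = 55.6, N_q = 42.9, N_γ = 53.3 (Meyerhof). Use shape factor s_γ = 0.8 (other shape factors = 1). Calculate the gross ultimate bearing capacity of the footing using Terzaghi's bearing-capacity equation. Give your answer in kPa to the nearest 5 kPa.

q_ult ≈ 3375 kPa

Overburden at base level: q = 20 × 2.72 = 54.4 kPa.
The water table is 1.34 m below the base (< B = 3.2 m), so the ½γBN_γ term uses γ̄ = γ' + (d_w/B)(γ − γ') = 11.89 + (1.34/3.2)(20 − 11.89) = 15.286 kN/m³.
Surcharge term q·N_q = 54.4 × 42.9 = 2333.8 kPa; self-weight term 0.5·γ·B·N_γ·s_γ = 0.5 × 15.286 × 3.2 × 53.3 × 0.8 = 1042.9 kPa.
q_ult = 2333.8 + 1042.9 = 3376.6 kPa.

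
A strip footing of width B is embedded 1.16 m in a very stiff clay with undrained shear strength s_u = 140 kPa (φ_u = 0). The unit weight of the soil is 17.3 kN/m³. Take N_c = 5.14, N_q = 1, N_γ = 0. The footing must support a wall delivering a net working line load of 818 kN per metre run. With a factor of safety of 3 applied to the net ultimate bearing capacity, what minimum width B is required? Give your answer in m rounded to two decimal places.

B = 3.41 m

q = γ·D_f = 17.3 × 1.16 = 20.068 kPa.
c·N_c = 140 × 5.14 = 719.6 kPa
q·N_q = 20.068 × 1 = 20.068 kPa
q_ult = 719.6 + 20.068 = 739.67 kPa.
For φ = 0 the ½γBN_γ term vanishes, so q_ult is independent of B. q_net = 739.67 − 20.068 = 719.6 kPa; q_all(net) = 719.6/3 = 239.87 kPa.
Required width B = w / q_all(net) = 818 / 239.87 = 3.41 m.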